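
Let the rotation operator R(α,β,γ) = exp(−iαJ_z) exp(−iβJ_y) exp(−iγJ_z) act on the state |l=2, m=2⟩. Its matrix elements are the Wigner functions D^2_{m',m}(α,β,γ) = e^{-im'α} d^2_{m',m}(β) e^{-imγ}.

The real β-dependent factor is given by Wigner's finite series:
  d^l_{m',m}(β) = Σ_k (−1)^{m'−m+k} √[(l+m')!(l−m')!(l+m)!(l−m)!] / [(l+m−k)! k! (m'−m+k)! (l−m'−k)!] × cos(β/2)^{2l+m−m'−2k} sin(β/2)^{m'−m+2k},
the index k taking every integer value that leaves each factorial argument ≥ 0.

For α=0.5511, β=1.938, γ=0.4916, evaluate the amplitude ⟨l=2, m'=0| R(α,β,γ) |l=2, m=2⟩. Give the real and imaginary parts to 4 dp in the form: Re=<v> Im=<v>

First d^2_{0,2}(β=1.938), then the phase factors e^{-i(0)α} and e^{-i(2)γ}:
With c≡cos(β/2)=0.566124 and s≡sin(β/2)=0.824320, N=[2·2·24·1]^{1/2}=9.797959
The bounds max(0,m−m')=2 and min(l+m,l−m')=2 give 1 term
  k=2: (−1)^0·9.7980/(4)·0.5661^2·0.8243^2 = +0.533446
d^2_{0,2}(1.938) = +0.533446
Phases: e^{-i·(0)·0.5511}=+1.000000+0.000000i, e^{-i·(2)·0.4916}=+0.554362-0.832276i ⇒ D=+0.295722-0.443974i

Re=0.2957 Im=-0.4440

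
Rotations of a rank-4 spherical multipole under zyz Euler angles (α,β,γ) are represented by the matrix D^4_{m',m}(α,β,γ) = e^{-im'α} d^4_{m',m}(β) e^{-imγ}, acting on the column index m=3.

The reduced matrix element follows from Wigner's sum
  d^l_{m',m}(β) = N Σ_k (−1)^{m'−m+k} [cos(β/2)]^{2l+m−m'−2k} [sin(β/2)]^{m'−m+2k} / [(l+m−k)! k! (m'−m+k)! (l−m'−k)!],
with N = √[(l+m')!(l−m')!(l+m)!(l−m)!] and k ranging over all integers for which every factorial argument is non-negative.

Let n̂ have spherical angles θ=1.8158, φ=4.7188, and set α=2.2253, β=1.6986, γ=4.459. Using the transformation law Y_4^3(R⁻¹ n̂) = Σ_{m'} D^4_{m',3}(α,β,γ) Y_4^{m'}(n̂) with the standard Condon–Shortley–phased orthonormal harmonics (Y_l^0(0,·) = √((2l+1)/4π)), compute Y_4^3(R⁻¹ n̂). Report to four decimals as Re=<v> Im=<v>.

Need the full column D^4_{m',3} for m'=−4..4 at α=2.2253, β=1.6986, γ=4.459.
cos(β/2)=0.660509, sin(β/2)=0.750818
d^4_{-4,3}: single k=7 term ⇒ +0.251285;  D = -0.058898+0.244285i
d^4_{-3,3}: k∈[6..7] ⇒ +0.547097 -0.100990 = +0.446107;  D = +0.407714-0.181055i
d^4_{-2,3}: k∈[5..6] ⇒ +0.771783 -0.332419 = +0.439364;  D = -0.385919-0.210017i
d^4_{-1,3}: k∈[4..5] ⇒ +0.800153 -0.620350 = +0.179803;  D = +0.027958+0.177616i
d^4_{0,3}: k∈[3..4] ⇒ +0.629596 -0.813531 = -0.183935;  D = -0.126739+0.133302i
d^4_{1,3}: k∈[2..3] ⇒ +0.371545 -0.800153 = -0.428607;  D = +0.426217+0.045204i
d^4_{2,3}: k∈[1..2] ⇒ +0.154081 -0.597287 = -0.443206;  D = -0.231220-0.378112i
d^4_{3,3}: k∈[0..1] ⇒ +0.036227 -0.327672 = -0.291445;  D = -0.104699+0.271990i
d^4_{4,3}: single k=0 term ⇒ -0.116474;  D = +0.111709-0.032977i
Y_4^{m'}(θ=1.8158,φ=4.7188) and Σ D·Y over m':
  (-0.0589+0.2443i)·(+0.3919-0.0101i)  (+0.4077-0.1811i)·(+0.0053+0.2772i)  (-0.3859-0.2100i)·(+0.1852-0.0024i)  (+0.0280+0.1776i)·(+0.0018+0.2881i)  (-0.1267+0.1333i)·(+0.1435+0.0000i)  (+0.4262+0.0452i)·(-0.0018+0.2881i)  (-0.2312-0.3781i)·(+0.1852+0.0024i)  (-0.1047+0.2720i)·(-0.0053+0.2772i)  (+0.1117-0.0330i)·(+0.3919+0.0101i)
Y_4^3(R⁻¹ n̂) = -0.195977+0.207781i

Re=-0.1960 Im=0.2078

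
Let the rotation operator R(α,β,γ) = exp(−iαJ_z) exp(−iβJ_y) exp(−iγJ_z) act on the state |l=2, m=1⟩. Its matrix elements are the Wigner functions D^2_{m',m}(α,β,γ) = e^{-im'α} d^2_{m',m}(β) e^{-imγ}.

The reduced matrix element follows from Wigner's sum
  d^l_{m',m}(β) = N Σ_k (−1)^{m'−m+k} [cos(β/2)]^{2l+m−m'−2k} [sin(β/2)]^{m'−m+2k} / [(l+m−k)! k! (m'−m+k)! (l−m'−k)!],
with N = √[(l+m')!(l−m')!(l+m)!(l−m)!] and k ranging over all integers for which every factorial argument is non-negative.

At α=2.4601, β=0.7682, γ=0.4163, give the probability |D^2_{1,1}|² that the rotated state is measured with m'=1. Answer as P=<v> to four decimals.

First d^2_{1,1}(β=0.7682), then the phase factors e^{-i(1)α} and e^{-i(1)γ}:
c=cos(0.7682/2)=0.927136, s=sin(0.7682/2)=0.374725; N=√[6·1·6·1]=6.000000
k: max(0,(1)−(1))=0 … min(2+(1),2−(1))=1
  k=0: (−1)^0·6.0000/(6)·0.9271^4·0.3747^0 = +0.738880
  k=1: (−1)^1·6.0000/(2)·0.9271^2·0.3747^2 = -0.362104
d^2_{1,1}(0.7682) = +0.738880 -0.362104 = +0.376776
|D^2_{1,1}|² = |d^2_{1,1}(β)|² = (+0.376776)² = 0.141960 (the z-rotation phases have unit modulus)

P=0.1420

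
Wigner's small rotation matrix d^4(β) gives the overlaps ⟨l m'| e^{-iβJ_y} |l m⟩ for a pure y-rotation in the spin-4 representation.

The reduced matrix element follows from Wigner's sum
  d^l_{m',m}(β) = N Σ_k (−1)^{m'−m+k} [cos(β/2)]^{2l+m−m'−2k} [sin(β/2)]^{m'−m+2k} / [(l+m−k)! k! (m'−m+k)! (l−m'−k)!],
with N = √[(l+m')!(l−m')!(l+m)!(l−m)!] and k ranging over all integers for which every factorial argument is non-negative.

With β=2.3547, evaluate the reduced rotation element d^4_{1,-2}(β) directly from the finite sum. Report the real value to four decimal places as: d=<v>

d^4_{1,-2}(β=2.3547) via Wigner's sum:
c=cos(2.3547/2)=0.383374, s=sin(2.3547/2)=0.923593; N=√[120·6·2·720]=1018.233765
The bounds max(0,m−m')=0 and min(l+m,l−m')=2 give 3 terms
  k=0: (−1)^3·1018.2338/(72)·0.3834^5·0.9236^3 = -0.092272
  k=1: (−1)^4·1018.2338/(48)·0.3834^3·0.9236^5 = +0.803299
  k=2: (−1)^5·1018.2338/(240)·0.3834^1·0.9236^7 = -0.932447
d^4_{1,-2}(2.3547) = -0.092272 +0.803299 -0.932447 = -0.221420

d=-0.2214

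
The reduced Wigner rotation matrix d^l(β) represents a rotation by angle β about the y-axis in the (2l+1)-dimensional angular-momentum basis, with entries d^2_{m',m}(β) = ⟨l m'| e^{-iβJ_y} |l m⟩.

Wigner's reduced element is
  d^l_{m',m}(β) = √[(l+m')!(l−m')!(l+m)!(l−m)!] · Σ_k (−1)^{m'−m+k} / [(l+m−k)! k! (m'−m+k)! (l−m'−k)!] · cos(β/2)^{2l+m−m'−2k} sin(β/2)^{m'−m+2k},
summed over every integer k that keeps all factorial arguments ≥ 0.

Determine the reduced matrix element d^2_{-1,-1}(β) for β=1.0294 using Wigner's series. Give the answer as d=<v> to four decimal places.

d=0.0232

d^2_{-1,-1}(β=1.0294) via Wigner's sum:
Half-angle: c=0.870440, s=0.492274. N=√(1·6·1·6)=6.000000
k∈{0,1} keeps every argument non-negative
  k=0: (−1)^0·6.0000/(6)·0.8704^4·0.4923^0 = +0.574059
  k=1: (−1)^1·6.0000/(2)·0.8704^2·0.4923^2 = -0.550824
d^2_{-1,-1}(1.0294) = +0.574059 -0.550824 = +0.023235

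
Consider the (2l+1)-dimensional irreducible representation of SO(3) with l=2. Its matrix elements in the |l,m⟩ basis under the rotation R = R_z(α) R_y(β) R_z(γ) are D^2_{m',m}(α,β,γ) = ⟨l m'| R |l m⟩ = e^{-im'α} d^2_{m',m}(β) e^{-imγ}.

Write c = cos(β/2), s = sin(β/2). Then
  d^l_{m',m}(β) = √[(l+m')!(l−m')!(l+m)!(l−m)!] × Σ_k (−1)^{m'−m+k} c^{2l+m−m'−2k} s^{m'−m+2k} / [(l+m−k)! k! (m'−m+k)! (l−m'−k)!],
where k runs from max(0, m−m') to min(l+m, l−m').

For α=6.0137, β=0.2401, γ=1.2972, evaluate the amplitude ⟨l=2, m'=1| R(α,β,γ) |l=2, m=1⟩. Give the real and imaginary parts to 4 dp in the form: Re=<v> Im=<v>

D^2_{1,1}(6.0137,0.2401,1.2972) = e^{-i·1·6.0137}·d^2_{1,1}(0.2401)·e^{-i·1·1.2972}. Compute d first:
Half-angle: c=0.992803, s=0.119762. N=√(6·1·6·1)=6.000000
k∈{0,1} keeps every argument non-negative
  k=0: (−1)^0·6.0000/(6)·0.9928^4·0.1198^0 = +0.971520
  k=1: (−1)^1·6.0000/(2)·0.9928^2·0.1198^2 = -0.042412
d^2_{1,1}(0.2401) = +0.971520 -0.042412 = +0.929108
Phases: e^{-i·(1)·6.0137}=+0.963908+0.266235i, e^{-i·(1)·1.2972}=+0.270196-0.962805i ⇒ D=+0.480142-0.795428i

Re=0.4801 Im=-0.7954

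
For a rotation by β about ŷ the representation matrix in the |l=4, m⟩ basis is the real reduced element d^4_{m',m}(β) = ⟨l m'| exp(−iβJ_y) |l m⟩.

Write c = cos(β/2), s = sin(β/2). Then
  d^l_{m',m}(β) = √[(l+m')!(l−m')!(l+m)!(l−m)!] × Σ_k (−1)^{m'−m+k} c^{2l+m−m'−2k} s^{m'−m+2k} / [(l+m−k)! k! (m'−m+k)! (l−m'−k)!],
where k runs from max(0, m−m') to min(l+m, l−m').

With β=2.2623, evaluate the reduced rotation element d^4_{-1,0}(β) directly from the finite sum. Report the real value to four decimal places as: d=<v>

d^4_{-1,0}(β=2.2623) via Wigner's sum:
c=cos(2.2623/2)=0.425619, s=sin(2.2623/2)=0.904902; N=√[6·120·24·24]=643.987578
The bounds max(0,m−m')=1 and min(l+m,l−m')=4 give 4 terms
  k=1: (−1)^0·643.9876/(144)·0.4256^7·0.9049^1 = +0.010239
  k=2: (−1)^1·643.9876/(24)·0.4256^5·0.9049^3 = -0.277702
  k=3: (−1)^2·643.9876/(24)·0.4256^3·0.9049^5 = +1.255275
  k=4: (−1)^3·643.9876/(144)·0.4256^1·0.9049^7 = -0.945689
d^4_{-1,0}(2.2623) = +0.010239 -0.277702 +1.255275 -0.945689 = +0.042124

d=0.0421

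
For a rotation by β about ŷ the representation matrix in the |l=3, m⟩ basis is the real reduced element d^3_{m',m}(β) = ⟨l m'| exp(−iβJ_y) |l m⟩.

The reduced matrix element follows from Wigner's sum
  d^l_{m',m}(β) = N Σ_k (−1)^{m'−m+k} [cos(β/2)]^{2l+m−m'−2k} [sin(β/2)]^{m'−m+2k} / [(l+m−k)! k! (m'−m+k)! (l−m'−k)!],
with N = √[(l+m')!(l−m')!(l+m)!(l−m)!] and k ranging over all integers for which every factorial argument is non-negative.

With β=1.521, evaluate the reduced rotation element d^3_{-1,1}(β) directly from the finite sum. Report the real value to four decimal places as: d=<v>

d=-0.0552

d^3_{-1,1}(β=1.521) via Wigner's sum:
With c≡cos(β/2)=0.724491 and s≡sin(β/2)=0.689284, N=[2·24·24·2]^{1/2}=48.000000
k∈{2,3,4} keeps every argument non-negative
  k=2: (−1)^0·48.0000/(8)·0.7245^4·0.6893^2 = +0.785381
  k=3: (−1)^1·48.0000/(6)·0.7245^2·0.6893^4 = -0.947870
  k=4: (−1)^2·48.0000/(48)·0.7245^0·0.6893^6 = +0.107248
d^3_{-1,1}(1.521) = +0.785381 -0.947870 +0.107248 = -0.055241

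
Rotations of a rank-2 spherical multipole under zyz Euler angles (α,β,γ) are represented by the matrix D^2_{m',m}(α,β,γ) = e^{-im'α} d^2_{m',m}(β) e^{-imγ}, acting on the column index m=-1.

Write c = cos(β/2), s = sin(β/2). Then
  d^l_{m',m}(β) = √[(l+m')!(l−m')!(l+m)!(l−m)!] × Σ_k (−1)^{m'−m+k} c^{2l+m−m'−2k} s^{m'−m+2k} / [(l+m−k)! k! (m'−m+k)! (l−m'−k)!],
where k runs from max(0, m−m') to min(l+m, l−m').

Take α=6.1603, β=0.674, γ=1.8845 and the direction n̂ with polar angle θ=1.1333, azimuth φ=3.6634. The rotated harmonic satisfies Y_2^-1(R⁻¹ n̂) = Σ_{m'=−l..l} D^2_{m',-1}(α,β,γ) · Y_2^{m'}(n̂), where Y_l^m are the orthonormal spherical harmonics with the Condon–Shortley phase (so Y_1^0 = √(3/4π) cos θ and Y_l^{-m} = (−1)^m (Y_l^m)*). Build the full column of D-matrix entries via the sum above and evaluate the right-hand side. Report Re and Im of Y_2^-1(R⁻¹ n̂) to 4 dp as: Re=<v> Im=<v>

Need the full column D^2_{m',-1} for m'=−2..2 at α=6.1603, β=0.674, γ=1.8845.
cos(β/2)=0.943751, sin(β/2)=0.330657
d^2_{-2,-1}: single k=1 term ⇒ +0.555879;  D = -0.037734+0.554597i
d^2_{-1,-1}: k∈[0..1] ⇒ +0.793285 -0.292141 = +0.501145;  D = -0.095048+0.492048i
d^2_{0,-1}: k∈[0..1] ⇒ -0.680810 +0.083573 = -0.597237;  D = +0.184297-0.568090i
d^2_{1,-1}: k∈[0..1] ⇒ +0.292141 -0.011954 = +0.280187;  D = -0.118477+0.253905i
d^2_{2,-1}: single k=0 term ⇒ -0.068237;  D = +0.036216-0.057833i
Y_2^{m'}(θ=1.1333,φ=3.6634) and Σ D·Y over m':
  (-0.0377+0.5546i)·(+0.1595-0.2739i)  (-0.0950+0.4920i)·(-0.2570+0.1478i)  (+0.1843-0.5681i)·(-0.1456+0.0000i)  (-0.1185+0.2539i)·(+0.2570+0.1478i)  (+0.0362-0.0578i)·(+0.1595+0.2739i)
Y_2^-1(R⁻¹ n̂) = +0.024423+0.089390i

Re=0.0244 Im=0.0894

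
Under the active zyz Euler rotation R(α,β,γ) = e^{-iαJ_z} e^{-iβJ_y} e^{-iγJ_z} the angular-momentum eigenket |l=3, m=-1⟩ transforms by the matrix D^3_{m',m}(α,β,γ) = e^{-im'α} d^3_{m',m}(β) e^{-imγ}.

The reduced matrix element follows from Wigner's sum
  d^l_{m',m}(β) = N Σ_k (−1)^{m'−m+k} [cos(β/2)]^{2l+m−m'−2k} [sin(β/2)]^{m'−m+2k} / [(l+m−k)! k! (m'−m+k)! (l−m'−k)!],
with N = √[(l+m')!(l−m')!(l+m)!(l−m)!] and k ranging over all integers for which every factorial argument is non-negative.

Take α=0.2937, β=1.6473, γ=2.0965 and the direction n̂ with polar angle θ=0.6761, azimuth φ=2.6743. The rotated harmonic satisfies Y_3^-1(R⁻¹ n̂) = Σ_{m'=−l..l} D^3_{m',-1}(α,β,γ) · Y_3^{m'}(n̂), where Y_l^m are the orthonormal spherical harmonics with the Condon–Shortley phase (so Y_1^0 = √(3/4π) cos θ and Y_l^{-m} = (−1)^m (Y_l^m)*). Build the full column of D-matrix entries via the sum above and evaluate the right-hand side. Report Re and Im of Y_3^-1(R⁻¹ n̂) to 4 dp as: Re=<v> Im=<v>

Re=0.0742 Im=-0.0424

Need the full column D^3_{m',-1} for m'=−3..3 at α=0.2937, β=1.6473, γ=2.0965.
cos(β/2)=0.679548, sin(β/2)=0.733631
d^3_{-3,-1}: single k=2 term ⇒ +0.444510;  D = -0.438546+0.072570i
d^3_{-2,-1}: k∈[1..2] ⇒ +0.336185 -0.783652 = -0.447467;  D = +0.401412-0.197727i
d^3_{-1,-1}: k∈[0..2] ⇒ +0.098474 -0.918176 +0.802606 = -0.017096;  D = +0.012493-0.011671i
d^3_{0,-1}: k∈[0..2] ⇒ -0.368272 +1.287672 -0.500264 = +0.419136;  D = -0.210332+0.362541i
d^3_{1,-1}: k∈[0..2] ⇒ +0.688632 -1.070141 +0.155907 = -0.225602;  D = +0.051872-0.219558i
d^3_{2,-1}: k∈[0..1] ⇒ -0.783652 +0.456677 = -0.326976;  D = -0.020160-0.326354i
d^3_{3,-1}: single k=0 term ⇒ +0.518080;  D = +0.180272+0.485704i
Y_3^{m'}(θ=0.6761,φ=2.6743) and Σ D·Y over m':
  (-0.4385+0.0726i)·(-0.0172-0.1008i)  (+0.4014-0.1977i)·(+0.1855+0.2511i)  (+0.0125-0.0117i)·(-0.3687-0.1860i)  (-0.2103+0.3625i)·(+0.0123+0.0000i)  (+0.0519-0.2196i)·(+0.3687-0.1860i)  (-0.0202-0.3264i)·(+0.1855-0.2511i)  (+0.1803+0.4857i)·(+0.0172-0.1008i)
Y_3^-1(R⁻¹ n̂) = +0.074231-0.042399i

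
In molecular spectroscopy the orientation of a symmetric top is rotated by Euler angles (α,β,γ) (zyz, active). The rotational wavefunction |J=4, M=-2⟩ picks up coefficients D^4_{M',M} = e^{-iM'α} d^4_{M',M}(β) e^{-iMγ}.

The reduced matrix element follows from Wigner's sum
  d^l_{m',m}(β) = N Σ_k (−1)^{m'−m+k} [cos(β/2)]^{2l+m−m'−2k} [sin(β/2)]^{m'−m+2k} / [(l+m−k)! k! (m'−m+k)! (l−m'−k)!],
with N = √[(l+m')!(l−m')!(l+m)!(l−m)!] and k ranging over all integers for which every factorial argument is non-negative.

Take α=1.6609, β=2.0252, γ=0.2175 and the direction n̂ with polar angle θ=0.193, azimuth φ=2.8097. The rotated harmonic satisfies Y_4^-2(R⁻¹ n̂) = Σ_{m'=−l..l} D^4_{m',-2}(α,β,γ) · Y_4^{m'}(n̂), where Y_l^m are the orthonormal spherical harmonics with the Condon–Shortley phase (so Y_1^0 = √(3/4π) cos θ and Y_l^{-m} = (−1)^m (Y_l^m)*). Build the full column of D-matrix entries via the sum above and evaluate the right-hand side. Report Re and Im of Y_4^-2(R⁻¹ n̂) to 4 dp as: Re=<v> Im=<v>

Re=-0.0184 Im=-0.0194

Need the full column D^4_{m',-2} for m'=−4..4 at α=1.6609, β=2.0252, γ=0.2175.
cos(β/2)=0.529657, sin(β/2)=0.848212
d^4_{-4,-2}: single k=2 term ⇒ +0.084054;  D = +0.058837+0.060027i
d^4_{-3,-2}: k∈[1..2] ⇒ +0.037114 -0.285544 = -0.248430;  D = -0.161050+0.189157i
d^4_{-2,-2}: k∈[0..2] ⇒ +0.006194 -0.190616 +0.611066 = +0.426644;  D = -0.348420-0.246228i
d^4_{-1,-2}: k∈[0..2] ⇒ -0.042083 +0.539627 -0.922616 = -0.425072;  D = +0.213090-0.367803i
d^4_{0,-2}: k∈[0..2] ⇒ +0.150695 -1.030592 +0.991144 = +0.111248;  D = +0.100887+0.046881i
d^4_{1,-2}: k∈[0..2] ⇒ -0.359751 +1.383925 -0.709841 = +0.314332;  D = +0.106275-0.295821i
d^4_{2,-2}: k∈[0..2] ⇒ +0.611066 -1.253709 +0.267938 = -0.374705;  D = +0.362608+0.094443i
d^4_{3,-2}: k∈[0..1] ⇒ -0.732304 +0.626021 = -0.106283;  D = +0.017425-0.104845i
d^4_{4,-2}: single k=0 term ⇒ +0.552834;  D = +0.551297+0.041195i
Y_4^{m'}(θ=0.193,φ=2.8097) and Σ D·Y over m':
  (+0.0588+0.0600i)·(+0.0001+0.0006i)  (-0.1610+0.1892i)·(-0.0047-0.0073i)  (-0.3484-0.2462i)·(+0.0557+0.0435i)  (+0.2131-0.3678i)·(-0.3151-0.1086i)  (+0.1009+0.0469i)·(+0.6956+0.0000i)  (+0.1063-0.2958i)·(+0.3151-0.1086i)  (+0.3626+0.0944i)·(+0.0557-0.0435i)  (+0.0174-0.1048i)·(+0.0047-0.0073i)  (+0.5513+0.0412i)·(+0.0001-0.0006i)
Y_4^-2(R⁻¹ n̂) = -0.018390-0.019410i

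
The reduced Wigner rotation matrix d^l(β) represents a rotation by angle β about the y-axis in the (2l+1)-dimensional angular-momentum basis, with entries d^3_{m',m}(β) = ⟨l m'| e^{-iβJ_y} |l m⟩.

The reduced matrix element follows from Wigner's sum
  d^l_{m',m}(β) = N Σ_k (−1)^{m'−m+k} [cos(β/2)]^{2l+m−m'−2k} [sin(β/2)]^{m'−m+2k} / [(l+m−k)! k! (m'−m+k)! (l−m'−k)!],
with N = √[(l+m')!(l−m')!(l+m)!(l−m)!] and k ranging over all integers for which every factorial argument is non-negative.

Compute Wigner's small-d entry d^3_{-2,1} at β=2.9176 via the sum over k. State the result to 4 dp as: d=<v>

d=-0.3338

d^3_{-2,1}(β=2.9176) via Wigner's sum:
c=cos(2.9176/2)=0.111762, s=sin(2.9176/2)=0.993735; N=√[1·120·24·2]=75.894664
k∈{3,4} keeps every argument non-negative
  k=3: (−1)^0·75.8947/(12)·0.1118^3·0.9937^3 = +0.008664
  k=4: (−1)^1·75.8947/(24)·0.1118^1·0.9937^5 = -0.342490
d^3_{-2,1}(2.9176) = +0.008664 -0.342490 = -0.333826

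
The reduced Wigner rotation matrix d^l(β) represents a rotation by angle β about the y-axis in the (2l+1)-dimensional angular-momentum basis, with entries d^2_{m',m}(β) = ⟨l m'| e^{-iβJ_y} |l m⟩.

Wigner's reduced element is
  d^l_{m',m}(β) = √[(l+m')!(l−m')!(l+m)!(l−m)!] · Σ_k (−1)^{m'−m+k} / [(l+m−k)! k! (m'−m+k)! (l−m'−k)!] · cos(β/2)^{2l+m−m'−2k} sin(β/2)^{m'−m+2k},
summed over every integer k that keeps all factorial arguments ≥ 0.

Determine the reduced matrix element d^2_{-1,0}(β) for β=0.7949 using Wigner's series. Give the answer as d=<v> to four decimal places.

d=0.6123

d^2_{-1,0}(β=0.7949) via Wigner's sum:
Half-angle: c=0.922051, s=0.387068. N=√(1·6·2·2)=4.898979
Admissible k: 1..2 (factorial args all ≥0)
  k=1: (−1)^0·4.8990/(2)·0.9221^3·0.3871^1 = +0.743238
  k=2: (−1)^1·4.8990/(2)·0.9221^1·0.3871^3 = -0.130977
d^2_{-1,0}(0.7949) = +0.743238 -0.130977 = +0.612262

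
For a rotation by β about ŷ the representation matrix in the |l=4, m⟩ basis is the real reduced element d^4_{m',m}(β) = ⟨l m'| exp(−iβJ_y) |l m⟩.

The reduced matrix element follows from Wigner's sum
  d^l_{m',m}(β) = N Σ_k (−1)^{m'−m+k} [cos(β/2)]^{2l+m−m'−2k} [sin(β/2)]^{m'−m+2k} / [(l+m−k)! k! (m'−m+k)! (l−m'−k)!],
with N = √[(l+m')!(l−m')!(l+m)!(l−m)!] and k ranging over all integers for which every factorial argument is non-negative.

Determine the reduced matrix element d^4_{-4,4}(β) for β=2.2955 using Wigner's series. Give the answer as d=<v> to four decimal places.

d=0.4779

d^4_{-4,4}(β=2.2955) via Wigner's sum:
With c≡cos(β/2)=0.410540 and s≡sin(β/2)=0.911843, N=[1·40320·40320·1]^{1/2}=40320.000000
Admissible k: 8..8 (factorial args all ≥0)
  k=8: (−1)^0·40320.0000/(40320)·0.4105^0·0.9118^8 = +0.477924
d^4_{-4,4}(2.2955) = +0.477924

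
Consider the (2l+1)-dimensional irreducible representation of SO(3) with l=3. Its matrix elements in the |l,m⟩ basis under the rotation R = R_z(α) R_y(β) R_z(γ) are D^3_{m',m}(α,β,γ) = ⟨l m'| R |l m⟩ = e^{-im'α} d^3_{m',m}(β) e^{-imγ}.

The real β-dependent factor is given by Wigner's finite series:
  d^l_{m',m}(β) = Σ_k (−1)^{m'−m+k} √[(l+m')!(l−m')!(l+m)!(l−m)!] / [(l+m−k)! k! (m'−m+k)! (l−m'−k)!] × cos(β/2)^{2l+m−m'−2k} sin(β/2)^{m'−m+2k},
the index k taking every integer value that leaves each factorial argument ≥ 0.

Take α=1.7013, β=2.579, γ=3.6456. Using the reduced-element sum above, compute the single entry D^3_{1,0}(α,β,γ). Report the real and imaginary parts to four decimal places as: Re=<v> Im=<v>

Re=0.0775 Im=0.5902

D^3_{1,0}(1.7013,2.579,3.6456) = e^{-i·1·1.7013}·d^3_{1,0}(2.579)·e^{-i·0·3.6456}. Compute d first:
With c≡cos(β/2)=0.277601 and s≡sin(β/2)=0.960696, N=[24·2·6·6]^{1/2}=41.569219
Admissible k: 0..2 (factorial args all ≥0)
  k=0: (−1)^1·41.5692/(12)·0.2776^5·0.9607^1 = -0.005486
  k=1: (−1)^2·41.5692/(4)·0.2776^3·0.9607^3 = +0.197122
  k=2: (−1)^3·41.5692/(12)·0.2776^1·0.9607^5 = -0.786942
d^3_{1,0}(2.579) = -0.005486 +0.197122 -0.786942 = -0.595307
D = (-0.130134-0.991496i)·(-0.595307)·(+1.000000+0.000000i) = +0.077469+0.590245i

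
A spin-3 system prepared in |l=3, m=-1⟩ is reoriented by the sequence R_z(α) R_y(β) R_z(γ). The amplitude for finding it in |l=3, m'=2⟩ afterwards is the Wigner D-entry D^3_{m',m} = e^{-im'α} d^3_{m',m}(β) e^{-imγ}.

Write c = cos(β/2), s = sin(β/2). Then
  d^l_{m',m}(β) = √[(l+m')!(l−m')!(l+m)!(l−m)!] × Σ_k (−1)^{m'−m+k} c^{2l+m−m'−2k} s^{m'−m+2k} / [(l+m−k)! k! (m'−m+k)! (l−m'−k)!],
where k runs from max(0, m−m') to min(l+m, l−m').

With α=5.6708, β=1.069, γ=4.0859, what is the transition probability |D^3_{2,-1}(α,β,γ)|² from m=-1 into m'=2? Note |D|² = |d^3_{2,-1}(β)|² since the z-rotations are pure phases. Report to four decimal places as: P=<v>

P=0.1931

Split into d^3_{2,-1}(β=1.069) × two z-phases.
With c≡cos(β/2)=0.860523 and s≡sin(β/2)=0.509411, N=[120·1·2·24]^{1/2}=75.894664
k∈{0,1} keeps every argument non-negative
  k=0: (−1)^3·75.8947/(12)·0.8605^3·0.5094^3 = -0.532749
  k=1: (−1)^4·75.8947/(24)·0.8605^1·0.5094^5 = +0.093348
d^3_{2,-1}(1.069) = -0.532749 +0.093348 = -0.439401
|D^3_{2,-1}|² = |d^3_{2,-1}(β)|² = (-0.439401)² = 0.193074 (the z-rotation phases have unit modulus)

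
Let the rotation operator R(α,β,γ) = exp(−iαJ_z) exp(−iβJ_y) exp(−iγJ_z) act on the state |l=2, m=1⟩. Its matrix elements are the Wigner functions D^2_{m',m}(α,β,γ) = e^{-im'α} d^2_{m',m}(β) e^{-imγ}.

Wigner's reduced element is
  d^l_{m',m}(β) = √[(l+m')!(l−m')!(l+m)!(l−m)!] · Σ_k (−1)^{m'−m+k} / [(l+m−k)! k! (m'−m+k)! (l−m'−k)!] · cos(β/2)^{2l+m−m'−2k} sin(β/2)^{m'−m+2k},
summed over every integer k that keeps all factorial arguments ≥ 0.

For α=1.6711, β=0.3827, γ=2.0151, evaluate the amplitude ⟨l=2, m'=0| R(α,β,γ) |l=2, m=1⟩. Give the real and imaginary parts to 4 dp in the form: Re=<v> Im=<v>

D^2_{0,1}(1.6711,0.3827,2.0151) = e^{-i·0·1.6711}·d^2_{0,1}(0.3827)·e^{-i·1·2.0151}. Compute d first:
Half-angle: c=0.981748, s=0.190184. N=√(2·2·6·1)=4.898979
The bounds max(0,m−m')=1 and min(l+m,l−m')=2 give 2 terms
  k=1: (−1)^0·4.8990/(2)·0.9817^3·0.1902^1 = +0.440810
  k=2: (−1)^1·4.8990/(2)·0.9817^1·0.1902^3 = -0.016542
d^2_{0,1}(0.3827) = +0.440810 -0.016542 = +0.424267
Attach z-rotation phases: D = e^{-i(0)(1.6711)}·(+0.424267)·e^{-i(1)(2.0151)} = -0.182362-0.383075i

Re=-0.1824 Im=-0.3831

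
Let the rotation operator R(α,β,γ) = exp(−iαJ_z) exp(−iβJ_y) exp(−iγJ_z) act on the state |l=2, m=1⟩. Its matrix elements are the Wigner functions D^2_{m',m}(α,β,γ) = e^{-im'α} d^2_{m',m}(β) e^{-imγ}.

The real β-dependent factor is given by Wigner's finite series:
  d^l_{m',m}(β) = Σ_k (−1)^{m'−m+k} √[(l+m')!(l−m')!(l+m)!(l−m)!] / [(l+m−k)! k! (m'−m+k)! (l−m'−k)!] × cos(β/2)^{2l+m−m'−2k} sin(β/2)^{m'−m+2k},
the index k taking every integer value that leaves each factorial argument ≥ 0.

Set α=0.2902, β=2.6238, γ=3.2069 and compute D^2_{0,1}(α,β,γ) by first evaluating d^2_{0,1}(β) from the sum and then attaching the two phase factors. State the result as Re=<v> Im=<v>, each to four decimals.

D^2_{0,1}(0.2902,2.6238,3.2069) = e^{-i·0·0.2902}·d^2_{0,1}(2.6238)·e^{-i·1·3.2069}. Compute d first:
c=cos(2.6238/2)=0.256014, s=sin(2.6238/2)=0.966673; N=√[2·2·6·1]=4.898979
k∈{1,2} keeps every argument non-negative
  k=1: (−1)^0·4.8990/(2)·0.2560^3·0.9667^1 = +0.039732
  k=2: (−1)^1·4.8990/(2)·0.2560^1·0.9667^3 = -0.566471
d^2_{0,1}(2.6238) = +0.039732 -0.566471 = -0.526739
Phases: e^{-i·(0)·0.2902}=+1.000000+0.000000i, e^{-i·(1)·3.2069}=-0.997868+0.065261i ⇒ D=+0.525616-0.034375i

Re=0.5256 Im=-0.0344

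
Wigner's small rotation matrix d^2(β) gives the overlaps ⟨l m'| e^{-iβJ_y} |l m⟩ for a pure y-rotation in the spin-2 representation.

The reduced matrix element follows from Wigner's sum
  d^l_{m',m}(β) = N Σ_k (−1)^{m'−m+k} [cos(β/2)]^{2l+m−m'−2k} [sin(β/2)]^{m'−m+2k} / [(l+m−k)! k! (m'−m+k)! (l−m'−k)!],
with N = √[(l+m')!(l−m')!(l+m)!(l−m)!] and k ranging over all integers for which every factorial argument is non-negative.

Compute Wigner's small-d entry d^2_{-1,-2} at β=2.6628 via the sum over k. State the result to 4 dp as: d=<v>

d=-0.0259

d^2_{-1,-2}(β=2.6628) via Wigner's sum:
Half-angle: c=0.237116, s=0.971481. N=√(1·6·1·24)=12.000000
Admissible k: 0..0 (factorial args all ≥0)
  k=0: (−1)^1·12.0000/(6)·0.2371^3·0.9715^1 = -0.025903
d^2_{-1,-2}(2.6628) = -0.025903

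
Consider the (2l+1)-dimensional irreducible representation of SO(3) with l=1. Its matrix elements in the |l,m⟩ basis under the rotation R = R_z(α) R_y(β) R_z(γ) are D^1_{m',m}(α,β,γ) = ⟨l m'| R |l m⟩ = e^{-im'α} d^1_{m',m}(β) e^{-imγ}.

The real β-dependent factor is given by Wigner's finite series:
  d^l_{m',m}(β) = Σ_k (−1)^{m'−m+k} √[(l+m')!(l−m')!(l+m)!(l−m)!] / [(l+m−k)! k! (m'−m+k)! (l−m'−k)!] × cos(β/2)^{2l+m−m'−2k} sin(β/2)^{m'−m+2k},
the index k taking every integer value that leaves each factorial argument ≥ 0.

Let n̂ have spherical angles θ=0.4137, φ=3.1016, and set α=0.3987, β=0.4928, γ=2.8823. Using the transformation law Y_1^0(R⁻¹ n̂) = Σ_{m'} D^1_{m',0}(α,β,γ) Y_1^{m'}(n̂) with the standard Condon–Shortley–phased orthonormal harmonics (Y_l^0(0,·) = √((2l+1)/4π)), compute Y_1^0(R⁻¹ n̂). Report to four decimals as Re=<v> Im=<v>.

Need the full column D^1_{m',0} for m'=−1..1 at α=0.3987, β=0.4928, γ=2.8823.
cos(β/2)=0.969797, sin(β/2)=0.243914
d^1_{-1,0}: single k=1 term ⇒ +0.334528;  D = +0.308290+0.129871i
d^1_{0,0}: k∈[0..1] ⇒ +0.940506 -0.059494 = +0.881012;  D = +0.881012+0.000000i
d^1_{1,0}: single k=0 term ⇒ -0.334528;  D = -0.308290+0.129871i
Y_1^{m'}(θ=0.4137,φ=3.1016) and Σ D·Y over m':
  (+0.3083+0.1299i)·(-0.1388-0.0056i)  (+0.8810+0.0000i)·(+0.4474+0.0000i)  (-0.3083+0.1299i)·(+0.1388-0.0056i)
Y_1^0(R⁻¹ n̂) = +0.310025+0.000000i

Re=0.3100 Im=0.0000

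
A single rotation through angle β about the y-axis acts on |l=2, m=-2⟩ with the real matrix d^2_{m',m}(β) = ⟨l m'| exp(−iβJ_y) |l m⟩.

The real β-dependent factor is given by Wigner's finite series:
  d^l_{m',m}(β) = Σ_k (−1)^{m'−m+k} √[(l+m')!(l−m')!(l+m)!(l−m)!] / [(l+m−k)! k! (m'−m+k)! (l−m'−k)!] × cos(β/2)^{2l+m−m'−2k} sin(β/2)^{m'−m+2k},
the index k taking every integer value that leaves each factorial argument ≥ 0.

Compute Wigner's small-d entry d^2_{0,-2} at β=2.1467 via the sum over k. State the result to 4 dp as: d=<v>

d=0.4308

d^2_{0,-2}(β=2.1467) via Wigner's sum:
c=cos(2.1467/2)=0.477183, s=sin(2.1467/2)=0.878804; N=√[2·2·1·24]=9.797959
k: max(0,(-2)−(0))=0 … min(2+(-2),2−(0))=0
  k=0: (−1)^2·9.7980/(4)·0.4772^2·0.8788^2 = +0.430754
d^2_{0,-2}(2.1467) = +0.430754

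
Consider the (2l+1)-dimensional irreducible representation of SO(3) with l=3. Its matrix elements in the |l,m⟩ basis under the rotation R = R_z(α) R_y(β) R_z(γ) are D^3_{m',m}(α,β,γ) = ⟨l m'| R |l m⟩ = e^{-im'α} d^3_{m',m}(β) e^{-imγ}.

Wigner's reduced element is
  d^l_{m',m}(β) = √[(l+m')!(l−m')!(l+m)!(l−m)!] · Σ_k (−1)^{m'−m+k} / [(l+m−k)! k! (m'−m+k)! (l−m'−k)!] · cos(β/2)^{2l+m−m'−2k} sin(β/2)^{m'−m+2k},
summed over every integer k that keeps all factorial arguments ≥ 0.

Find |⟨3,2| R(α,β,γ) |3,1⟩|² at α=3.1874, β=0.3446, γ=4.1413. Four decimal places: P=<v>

D^3_{2,1}(3.1874,0.3446,4.1413) = e^{-i·2·3.1874}·d^3_{2,1}(0.3446)·e^{-i·1·4.1413}. Compute d first:
c=cos(0.3446/2)=0.985193, s=sin(0.3446/2)=0.171449; N=√[120·1·24·2]=75.894664
The bounds max(0,m−m')=0 and min(l+m,l−m')=1 give 2 terms
  k=0: (−1)^1·75.8947/(24)·0.9852^5·0.1714^1 = -0.503200
  k=1: (−1)^2·75.8947/(12)·0.9852^3·0.1714^3 = +0.030479
d^3_{2,1}(0.3446) = -0.503200 +0.030479 = -0.472722
|D^3_{2,1}|² = |d^3_{2,1}(β)|² = (-0.472722)² = 0.223466 (the z-rotation phases have unit modulus)

P=0.2235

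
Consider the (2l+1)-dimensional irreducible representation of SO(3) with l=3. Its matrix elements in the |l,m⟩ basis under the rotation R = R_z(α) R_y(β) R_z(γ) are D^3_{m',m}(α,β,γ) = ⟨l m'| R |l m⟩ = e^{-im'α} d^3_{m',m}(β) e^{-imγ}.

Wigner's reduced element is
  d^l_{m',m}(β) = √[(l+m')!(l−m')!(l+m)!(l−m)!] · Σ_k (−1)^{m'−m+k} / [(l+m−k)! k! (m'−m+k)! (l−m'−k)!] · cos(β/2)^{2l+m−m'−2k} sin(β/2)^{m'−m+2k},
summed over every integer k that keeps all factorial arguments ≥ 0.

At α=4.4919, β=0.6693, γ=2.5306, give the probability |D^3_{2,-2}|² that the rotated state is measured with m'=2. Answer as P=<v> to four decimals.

P=0.0026

First d^3_{2,-2}(β=0.6693), then the phase factors e^{-i(2)α} and e^{-i(-2)γ}:
With c≡cos(β/2)=0.944525 and s≡sin(β/2)=0.328439, N=[120·1·1·120]^{1/2}=120.000000
k: max(0,(-2)−(2))=0 … min(3+(-2),3−(2))=1
  k=0: (−1)^4·120.0000/(24)·0.9445^2·0.3284^4 = +0.051906
  k=1: (−1)^5·120.0000/(120)·0.9445^0·0.3284^6 = -0.001255
d^3_{2,-2}(0.6693) = +0.051906 -0.001255 = +0.050650
|D^3_{2,-2}|² = |d^3_{2,-2}(β)|² = (+0.050650)² = 0.002565 (the z-rotation phases have unit modulus)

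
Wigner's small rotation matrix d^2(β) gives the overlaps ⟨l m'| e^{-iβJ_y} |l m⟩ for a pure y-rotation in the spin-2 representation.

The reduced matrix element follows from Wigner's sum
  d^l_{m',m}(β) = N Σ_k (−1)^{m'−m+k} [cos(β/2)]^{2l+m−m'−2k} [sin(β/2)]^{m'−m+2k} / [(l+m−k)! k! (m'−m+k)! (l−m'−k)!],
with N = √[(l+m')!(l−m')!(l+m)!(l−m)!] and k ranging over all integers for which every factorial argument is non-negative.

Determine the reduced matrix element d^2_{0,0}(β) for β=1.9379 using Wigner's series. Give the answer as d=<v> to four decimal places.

d=-0.3068

d^2_{0,0}(β=1.9379) via Wigner's sum:
Half-angle: c=0.566165, s=0.824292. N=√(2·2·2·2)=4.000000
The bounds max(0,m−m')=0 and min(l+m,l−m')=2 give 3 terms
  k=0: (−1)^0·4.0000/(4)·0.5662^4·0.8243^0 = +0.102748
  k=1: (−1)^1·4.0000/(1)·0.5662^2·0.8243^2 = -0.871181
  k=2: (−1)^2·4.0000/(4)·0.5662^0·0.8243^4 = +0.461662
d^2_{0,0}(1.9379) = +0.102748 -0.871181 +0.461662 = -0.306772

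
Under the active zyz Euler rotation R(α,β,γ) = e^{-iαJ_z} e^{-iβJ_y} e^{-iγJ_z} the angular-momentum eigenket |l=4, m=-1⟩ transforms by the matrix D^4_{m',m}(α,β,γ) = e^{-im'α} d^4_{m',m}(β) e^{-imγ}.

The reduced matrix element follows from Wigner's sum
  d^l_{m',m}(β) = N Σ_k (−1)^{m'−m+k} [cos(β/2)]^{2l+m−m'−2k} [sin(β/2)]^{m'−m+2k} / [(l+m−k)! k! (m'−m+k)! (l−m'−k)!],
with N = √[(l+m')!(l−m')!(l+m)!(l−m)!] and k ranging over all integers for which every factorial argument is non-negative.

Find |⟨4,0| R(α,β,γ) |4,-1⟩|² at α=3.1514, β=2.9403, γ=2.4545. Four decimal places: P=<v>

P=0.1660

D^4_{0,-1}(3.1514,2.9403,2.4545) = e^{-i·0·3.1514}·d^4_{0,-1}(2.9403)·e^{-i·-1·2.4545}. Compute d first:
With c≡cos(β/2)=0.100476 and s≡sin(β/2)=0.994939, N=[24·24·6·120]^{1/2}=643.987578
Admissible k: 0..3 (factorial args all ≥0)
  k=0: (−1)^1·643.9876/(144)·0.1005^7·0.9949^1 = -0.000000
  k=1: (−1)^2·643.9876/(24)·0.1005^5·0.9949^3 = +0.000271
  k=2: (−1)^3·643.9876/(24)·0.1005^3·0.9949^5 = -0.026536
  k=3: (−1)^4·643.9876/(144)·0.1005^1·0.9949^7 = +0.433667
d^4_{0,-1}(2.9403) = -0.000000 +0.000271 -0.026536 +0.433667 = +0.407400
|D^4_{0,-1}|² = |d^4_{0,-1}(β)|² = (+0.407400)² = 0.165975 (the z-rotation phases have unit modulus)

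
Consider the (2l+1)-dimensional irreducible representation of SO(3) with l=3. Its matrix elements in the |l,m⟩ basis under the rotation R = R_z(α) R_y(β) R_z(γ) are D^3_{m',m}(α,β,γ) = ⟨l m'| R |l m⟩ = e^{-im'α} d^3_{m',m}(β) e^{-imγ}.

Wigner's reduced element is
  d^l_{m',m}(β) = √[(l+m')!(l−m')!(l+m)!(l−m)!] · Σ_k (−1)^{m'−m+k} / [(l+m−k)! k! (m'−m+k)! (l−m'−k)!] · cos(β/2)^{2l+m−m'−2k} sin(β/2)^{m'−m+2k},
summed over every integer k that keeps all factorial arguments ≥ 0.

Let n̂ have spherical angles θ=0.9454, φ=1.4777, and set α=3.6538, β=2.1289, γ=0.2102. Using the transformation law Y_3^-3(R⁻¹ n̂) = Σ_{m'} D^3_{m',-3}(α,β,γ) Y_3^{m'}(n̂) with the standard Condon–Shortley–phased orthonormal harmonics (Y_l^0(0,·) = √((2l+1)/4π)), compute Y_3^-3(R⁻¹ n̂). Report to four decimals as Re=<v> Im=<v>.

Need the full column D^3_{m',-3} for m'=−3..3 at α=3.6538, β=2.1289, γ=0.2102.
cos(β/2)=0.484985, sin(β/2)=0.874522
d^3_{-3,-3}: single k=0 term ⇒ +0.013013;  D = +0.007309-0.010766i
d^3_{-2,-3}: single k=0 term ⇒ -0.057476;  D = +0.004835-0.057273i
d^3_{-1,-3}: single k=0 term ⇒ +0.163871;  D = -0.068013-0.149090i
d^3_{0,-3}: single k=0 term ⇒ -0.341203;  D = -0.275581-0.201184i
d^3_{1,-3}: single k=0 term ⇒ +0.532827;  D = -0.529097-0.062936i
d^3_{2,-3}: single k=0 term ⇒ -0.607657;  D = -0.561142+0.233167i
d^3_{3,-3}: single k=0 term ⇒ +0.447327;  D = -0.275948+0.352072i
Y_3^{m'}(θ=0.9454,φ=1.4777) and Σ D·Y over m':
  (+0.0073-0.0108i)·(-0.0613+0.2137i)  (+0.0048-0.0573i)·(-0.3864-0.0728i)  (-0.0680-0.1491i)·(+0.0174-0.1862i)  (-0.2756-0.2012i)·(-0.2810+0.0000i)  (-0.5291-0.0629i)·(-0.0174-0.1862i)  (-0.5611+0.2332i)·(-0.3864+0.0728i)  (-0.2759+0.3521i)·(+0.0613+0.2137i)
Y_3^-3(R⁻¹ n̂) = +0.149531+0.021849i

Re=0.1495 Im=0.0218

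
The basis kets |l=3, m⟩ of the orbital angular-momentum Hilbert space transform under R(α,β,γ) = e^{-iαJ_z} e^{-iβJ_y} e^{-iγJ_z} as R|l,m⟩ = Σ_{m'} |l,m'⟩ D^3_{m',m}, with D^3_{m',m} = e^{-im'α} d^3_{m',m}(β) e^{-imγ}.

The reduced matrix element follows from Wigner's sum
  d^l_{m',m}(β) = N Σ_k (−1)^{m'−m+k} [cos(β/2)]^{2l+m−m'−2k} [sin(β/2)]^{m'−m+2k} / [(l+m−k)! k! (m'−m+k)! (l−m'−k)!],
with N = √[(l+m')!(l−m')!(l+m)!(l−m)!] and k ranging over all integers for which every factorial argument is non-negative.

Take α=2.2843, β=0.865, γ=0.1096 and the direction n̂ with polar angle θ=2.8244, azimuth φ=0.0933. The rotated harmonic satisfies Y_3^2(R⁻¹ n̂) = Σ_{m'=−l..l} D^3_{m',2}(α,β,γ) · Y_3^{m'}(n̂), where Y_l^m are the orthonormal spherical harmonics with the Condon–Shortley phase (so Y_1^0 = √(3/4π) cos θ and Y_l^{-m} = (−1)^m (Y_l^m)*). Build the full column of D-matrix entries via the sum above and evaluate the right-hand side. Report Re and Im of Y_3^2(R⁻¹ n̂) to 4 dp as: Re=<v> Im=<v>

Re=-0.1759 Im=0.2819

Need the full column D^3_{m',2} for m'=−3..3 at α=2.2843, β=0.865, γ=0.1096.
cos(β/2)=0.907921, sin(β/2)=0.419142
d^3_{-3,2}: single k=5 term ⇒ +0.028769;  D = +0.027020+0.009879i
d^3_{-2,2}: k∈[4..5] ⇒ +0.127207 -0.005422 = +0.121785;  D = -0.043242-0.113849i
d^3_{-1,2}: k∈[3..4] ⇒ +0.348544 -0.037141 = +0.311403;  D = -0.147735+0.274127i
d^3_{0,2}: k∈[2..3] ⇒ +0.653845 -0.139348 = +0.514497;  D = +0.502186-0.111877i
d^3_{1,2}: k∈[1..2] ⇒ +0.817713 -0.348544 = +0.469169;  D = -0.376852-0.279467i
d^3_{2,2}: k∈[0..1] ⇒ +0.560128 -0.596876 = -0.036747;  D = -0.002769-0.036643i
d^3_{3,2}: single k=0 term ⇒ -0.633398;  D = -0.446302+0.449452i
Y_3^{m'}(θ=2.8244,φ=0.0933) and Σ D·Y over m':
  (+0.0270+0.0099i)·(+0.0122-0.0035i)  (-0.0432-0.1138i)·(-0.0928+0.0175i)  (-0.1477+0.2741i)·(+0.3526-0.0330i)  (+0.5022-0.1119i)·(-0.5367+0.0000i)  (-0.3769-0.2795i)·(-0.3526-0.0330i)  (-0.0028-0.0366i)·(-0.0928-0.0175i)  (-0.4463+0.4495i)·(-0.0122-0.0035i)
Y_3^2(R⁻¹ n̂) = -0.175896+0.281941i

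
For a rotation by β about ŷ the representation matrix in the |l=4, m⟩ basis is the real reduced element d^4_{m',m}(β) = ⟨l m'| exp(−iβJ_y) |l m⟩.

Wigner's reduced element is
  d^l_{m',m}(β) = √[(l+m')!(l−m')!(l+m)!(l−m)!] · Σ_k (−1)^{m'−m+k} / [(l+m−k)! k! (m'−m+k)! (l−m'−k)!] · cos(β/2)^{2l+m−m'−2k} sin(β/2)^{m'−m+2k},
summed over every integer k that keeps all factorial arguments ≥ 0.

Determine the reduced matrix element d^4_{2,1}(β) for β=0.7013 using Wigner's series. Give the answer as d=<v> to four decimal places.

d^4_{2,1}(β=0.7013) via Wigner's sum:
c=cos(0.7013/2)=0.939150, s=sin(0.7013/2)=0.343508; N=√[720·2·120·6]=1018.233765
Admissible k: 0..2 (factorial args all ≥0)
  k=0: (−1)^1·1018.2338/(240)·0.9391^7·0.3435^1 = -0.939111
  k=1: (−1)^2·1018.2338/(48)·0.9391^5·0.3435^3 = +0.628191
  k=2: (−1)^3·1018.2338/(72)·0.9391^3·0.3435^5 = -0.056028
d^4_{2,1}(0.7013) = -0.939111 +0.628191 -0.056028 = -0.366948

d=-0.3669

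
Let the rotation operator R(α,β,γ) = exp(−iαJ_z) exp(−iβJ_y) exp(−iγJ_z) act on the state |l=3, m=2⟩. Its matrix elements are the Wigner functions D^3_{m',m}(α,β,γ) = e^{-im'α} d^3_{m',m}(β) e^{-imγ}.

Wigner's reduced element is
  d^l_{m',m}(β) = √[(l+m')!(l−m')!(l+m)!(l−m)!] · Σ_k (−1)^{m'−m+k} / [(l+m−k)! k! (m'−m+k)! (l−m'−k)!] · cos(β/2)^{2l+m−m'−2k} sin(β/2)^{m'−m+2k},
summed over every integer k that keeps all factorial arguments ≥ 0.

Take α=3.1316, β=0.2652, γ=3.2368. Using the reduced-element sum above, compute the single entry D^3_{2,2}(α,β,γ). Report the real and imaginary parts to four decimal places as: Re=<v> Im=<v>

Split into d^3_{2,2}(β=0.2652) × two z-phases.
Half-angle: c=0.991221, s=0.132212. N=√(120·1·120·1)=120.000000
k∈{0,1} keeps every argument non-negative
  k=0: (−1)^0·120.0000/(120)·0.9912^6·0.1322^0 = +0.948471
  k=1: (−1)^1·120.0000/(24)·0.9912^4·0.1322^2 = -0.084371
d^3_{2,2}(0.2652) = +0.948471 -0.084371 = +0.864100
Attach z-rotation phases: D = e^{-i(2)(3.1316)}·(+0.864100)·e^{-i(2)(3.2368)} = +0.851581-0.146556i

Re=0.8516 Im=-0.1466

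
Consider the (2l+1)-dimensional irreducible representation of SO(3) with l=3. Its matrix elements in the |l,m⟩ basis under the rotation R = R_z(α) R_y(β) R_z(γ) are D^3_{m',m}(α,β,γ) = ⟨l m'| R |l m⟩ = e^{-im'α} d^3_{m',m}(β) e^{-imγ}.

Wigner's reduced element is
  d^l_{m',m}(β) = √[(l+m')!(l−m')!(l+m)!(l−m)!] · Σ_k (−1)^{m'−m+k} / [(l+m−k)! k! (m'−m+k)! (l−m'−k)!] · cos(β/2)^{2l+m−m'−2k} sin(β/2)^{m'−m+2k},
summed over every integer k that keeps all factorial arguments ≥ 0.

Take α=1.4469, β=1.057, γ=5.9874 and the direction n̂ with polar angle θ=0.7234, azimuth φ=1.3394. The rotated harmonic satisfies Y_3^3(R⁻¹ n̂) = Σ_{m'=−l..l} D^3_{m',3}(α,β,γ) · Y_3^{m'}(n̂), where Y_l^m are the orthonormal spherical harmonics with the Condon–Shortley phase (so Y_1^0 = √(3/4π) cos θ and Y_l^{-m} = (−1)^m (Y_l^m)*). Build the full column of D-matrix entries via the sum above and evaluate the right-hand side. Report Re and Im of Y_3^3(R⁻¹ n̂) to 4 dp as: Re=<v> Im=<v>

Re=0.0007 Im=0.0159

Need the full column D^3_{m',3} for m'=−3..3 at α=1.4469, β=1.057, γ=5.9874.
cos(β/2)=0.863564, sin(β/2)=0.504239
d^3_{-3,3}: single k=6 term ⇒ +0.016437;  D = +0.008105-0.014299i
d^3_{-2,3}: single k=5 term ⇒ +0.068953;  D = -0.055325-0.041154i
d^3_{-1,3}: single k=4 term ⇒ +0.186715;  D = -0.129099+0.134892i
d^3_{0,3}: single k=3 term ⇒ +0.369239;  D = +0.233161+0.286310i
d^3_{1,3}: single k=2 term ⇒ +0.547642;  D = +0.464125-0.290688i
d^3_{2,3}: single k=1 term ⇒ +0.593178;  D = -0.250320-0.537774i
d^3_{3,3}: single k=0 term ⇒ +0.414733;  D = -0.394742+0.127209i
Y_3^{m'}(θ=0.7234,φ=1.3394) and Σ D·Y over m':
  (+0.0081-0.0143i)·(-0.0774+0.0930i)  (-0.0553-0.0412i)·(-0.3003-0.1498i)  (-0.1291+0.1349i)·(+0.0888-0.3767i)  (+0.2332+0.2863i)·(-0.0534+0.0000i)  (+0.4641-0.2907i)·(-0.0888-0.3767i)  (-0.2503-0.5378i)·(-0.3003+0.1498i)  (-0.3947+0.1272i)·(+0.0774+0.0930i)
Y_3^3(R⁻¹ n̂) = +0.000737+0.015936i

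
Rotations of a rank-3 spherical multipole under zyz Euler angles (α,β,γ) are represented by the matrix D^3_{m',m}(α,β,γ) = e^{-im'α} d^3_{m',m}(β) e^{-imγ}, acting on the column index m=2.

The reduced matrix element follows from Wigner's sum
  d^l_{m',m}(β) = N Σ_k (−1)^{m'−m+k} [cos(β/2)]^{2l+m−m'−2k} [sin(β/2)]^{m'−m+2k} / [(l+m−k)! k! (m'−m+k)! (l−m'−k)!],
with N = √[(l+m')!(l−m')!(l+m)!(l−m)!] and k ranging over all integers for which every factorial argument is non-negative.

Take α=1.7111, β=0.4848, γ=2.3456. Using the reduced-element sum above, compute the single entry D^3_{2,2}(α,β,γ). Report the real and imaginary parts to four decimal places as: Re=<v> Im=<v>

Re=-0.1491 Im=-0.5616

Split into d^3_{2,2}(β=0.4848) × two z-phases.
Half-angle: c=0.970765, s=0.240033. N=√(120·1·120·1)=120.000000
k∈{0,1} keeps every argument non-negative
  k=0: (−1)^0·120.0000/(120)·0.9708^6·0.2400^0 = +0.836920
  k=1: (−1)^1·120.0000/(24)·0.9708^4·0.2400^2 = -0.255840
d^3_{2,2}(0.4848) = +0.836920 -0.255840 = +0.581080
Attach z-rotation phases: D = e^{-i(2)(1.7111)}·(+0.581080)·e^{-i(2)(2.3456)} = -0.149058-0.561637i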